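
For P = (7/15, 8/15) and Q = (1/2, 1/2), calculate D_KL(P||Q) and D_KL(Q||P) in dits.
D_KL(P||Q) = 0.0010, D_KL(Q||P) = 0.0010

KL divergence is not symmetric: D_KL(P||Q) ≠ D_KL(Q||P) in general.

D_KL(P||Q) = 0.0010 dits
D_KL(Q||P) = 0.0010 dits

In this case they happen to be equal (to 4 decimal places).

This asymmetry is why KL divergence is not a true distance metric.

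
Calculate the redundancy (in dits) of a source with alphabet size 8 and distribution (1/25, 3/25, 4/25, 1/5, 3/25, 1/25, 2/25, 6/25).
0.0666 dits

Redundancy measures how far a source is from maximum entropy:
R = H_max - H(X)

Maximum entropy for 8 symbols: H_max = log_10(8) = 0.9031 dits
Actual entropy: H(X) = 0.8365 dits
Redundancy: R = 0.9031 - 0.8365 = 0.0666 dits

This redundancy represents potential for compression: the source could be compressed by 0.0666 dits per symbol.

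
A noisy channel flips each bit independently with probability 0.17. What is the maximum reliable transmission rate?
0.3423 bits

For a binary symmetric channel (BSC) with error probability p:
Capacity C = 1 - H(p) bits per symbol

where H(p) = -p log₂(p) - (1-p) log₂(1-p) is the binary entropy function.

H(0.17) = 0.6577 bits
C = 1 - 0.6577 = 0.3423 bits per symbol

This means we can reliably transmit up to 0.3423 bits of information per channel use.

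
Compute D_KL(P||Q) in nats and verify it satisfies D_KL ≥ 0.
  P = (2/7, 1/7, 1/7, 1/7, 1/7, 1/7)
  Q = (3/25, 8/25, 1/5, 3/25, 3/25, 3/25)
0.1593 nats

KL divergence satisfies the Gibbs inequality: D_KL(P||Q) ≥ 0 for all distributions P, Q.

D_KL(P||Q) = Σ p(x) log(p(x)/q(x))
Term by term:
  x=0: 2/7 × log_e[(2/7)/(3/25)] = 0.2479
  x=1: 1/7 × log_e[(1/7)/(8/25)] = -0.1152
  x=2: 1/7 × log_e[(1/7)/(1/5)] = -0.0481
  x=3: 1/7 × log_e[(1/7)/(3/25)] = 0.0249
  x=4: 1/7 × log_e[(1/7)/(3/25)] = 0.0249
  x=5: 1/7 × log_e[(1/7)/(3/25)] = 0.0249
D_KL(P||Q) = 0.1593 nats

D_KL(P||Q) = 0.1593 ≥ 0 ✓

This non-negativity is a fundamental property: relative entropy cannot be negative because it measures how different Q is from P.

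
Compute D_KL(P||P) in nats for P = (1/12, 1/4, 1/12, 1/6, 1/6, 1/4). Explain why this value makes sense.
0.0000 nats

KL divergence satisfies the Gibbs inequality: D_KL(P||Q) ≥ 0 for all distributions P, Q.

D_KL(P||Q) = Σ p(x) log(p(x)/q(x))
Each term is p(x) × log_e(p(x)/p(x)) = p(x) × log_e(1) = 0, so the sum is 0.
D_KL(P||Q) = 0.0000 nats

When P = Q, the KL divergence is exactly 0, as there is no 'divergence' between identical distributions.

This non-negativity is a fundamental property: relative entropy cannot be negative because it measures how different Q is from P.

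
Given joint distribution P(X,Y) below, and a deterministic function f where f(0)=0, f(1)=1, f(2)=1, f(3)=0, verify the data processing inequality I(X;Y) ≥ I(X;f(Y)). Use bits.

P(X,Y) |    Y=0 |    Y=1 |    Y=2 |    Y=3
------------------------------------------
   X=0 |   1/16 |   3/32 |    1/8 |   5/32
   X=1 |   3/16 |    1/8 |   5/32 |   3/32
I(X;Y) = 0.0530, I(X;f(Y)) = 0.0000, inequality holds: 0.0530 ≥ 0.0000

Data Processing Inequality: For any Markov chain X → Y → Z, we have I(X;Y) ≥ I(X;Z).

Here Z = f(Y) is a deterministic function of Y, forming X → Y → Z.

Original I(X;Y) = 0.0530 bits

After applying f:
P(X,Z) where Z=f(Y):
- P(X,Z=0) = P(X,Y=0) + P(X,Y=3)
- P(X,Z=1) = P(X,Y=1) + P(X,Y=2)

I(X;Z) = I(X;f(Y)) = 0.0000 bits

Verification: 0.0530 ≥ 0.0000 ✓

Information cannot be created by processing; the function f can only lose information about X.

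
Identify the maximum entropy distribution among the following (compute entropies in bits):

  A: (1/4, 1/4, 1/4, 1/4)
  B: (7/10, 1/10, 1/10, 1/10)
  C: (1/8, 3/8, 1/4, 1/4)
A

For a discrete distribution over n outcomes, entropy is maximized by the uniform distribution.

Computing entropies:
H(A) = 2.0000 bits
H(B) = 1.3568 bits
H(C) = 1.9056 bits

The uniform distribution (where all probabilities equal 1/4) achieves the maximum entropy of log_2(4) = 2.0000 bits.

Distribution A has the highest entropy.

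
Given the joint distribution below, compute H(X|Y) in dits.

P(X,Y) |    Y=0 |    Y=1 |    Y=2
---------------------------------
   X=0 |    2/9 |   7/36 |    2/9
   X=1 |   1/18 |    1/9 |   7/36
0.2724 dits

Using the chain rule: H(X|Y) = H(X,Y) - H(Y)

First, compute H(X,Y) = 0.7427 dits

Marginal P(Y) = (5/18, 11/36, 5/12)
H(Y) = 0.4703 dits

H(X|Y) = H(X,Y) - H(Y) = 0.7427 - 0.4703 = 0.2724 dits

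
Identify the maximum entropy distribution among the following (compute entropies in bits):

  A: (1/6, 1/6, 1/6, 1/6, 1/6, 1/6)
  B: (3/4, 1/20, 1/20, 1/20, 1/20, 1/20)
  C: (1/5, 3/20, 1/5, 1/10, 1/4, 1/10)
A

For a discrete distribution over n outcomes, entropy is maximized by the uniform distribution.

Computing entropies:
H(A) = 2.5850 bits
H(B) = 1.3918 bits
H(C) = 2.5037 bits

The uniform distribution (where all probabilities equal 1/6) achieves the maximum entropy of log_2(6) = 2.5850 bits.

Distribution A has the highest entropy.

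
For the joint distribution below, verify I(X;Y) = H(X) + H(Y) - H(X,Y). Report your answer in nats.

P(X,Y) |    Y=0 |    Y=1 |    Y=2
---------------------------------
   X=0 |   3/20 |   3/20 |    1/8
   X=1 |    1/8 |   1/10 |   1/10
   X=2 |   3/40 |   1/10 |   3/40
I(X;Y) = 0.0033 nats

Mutual information has multiple equivalent forms:
- I(X;Y) = H(X) - H(X|Y)
- I(X;Y) = H(Y) - H(Y|X)
- I(X;Y) = H(X) + H(Y) - H(X,Y)

Computing all quantities:
H(X) = 1.0755, H(Y) = 1.0961, H(X,Y) = 2.1683
H(X|Y) = 1.0722, H(Y|X) = 1.0928

Verification:
H(X) - H(X|Y) = 1.0755 - 1.0722 = 0.0033
H(Y) - H(Y|X) = 1.0961 - 1.0928 = 0.0033
H(X) + H(Y) - H(X,Y) = 1.0755 + 1.0961 - 2.1683 = 0.0033

All forms give I(X;Y) = 0.0033 nats. ✓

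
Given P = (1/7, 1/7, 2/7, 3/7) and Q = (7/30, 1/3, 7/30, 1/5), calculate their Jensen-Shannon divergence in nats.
0.0477 nats

Jensen-Shannon divergence is:
JSD(P||Q) = 0.5 × D_KL(P||M) + 0.5 × D_KL(Q||M)
where M = 0.5 × (P + Q) is the mixture distribution.

M = 0.5 × (1/7, 1/7, 2/7, 3/7) + 0.5 × (7/30, 1/3, 7/30, 1/5) = (0.188095, 5/21, 0.259524, 11/35)

D_KL(P||M) = 0.0481 nats
D_KL(Q||M) = 0.0472 nats

JSD(P||Q) = 0.5 × 0.0481 + 0.5 × 0.0472 = 0.0477 nats

Unlike KL divergence, JSD is symmetric and bounded: 0 ≤ JSD ≤ log(2).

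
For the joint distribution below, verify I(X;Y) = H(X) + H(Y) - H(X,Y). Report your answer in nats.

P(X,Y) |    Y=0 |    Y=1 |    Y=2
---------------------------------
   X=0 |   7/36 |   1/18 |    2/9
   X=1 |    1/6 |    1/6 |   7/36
I(X;Y) = 0.0295 nats

Mutual information has multiple equivalent forms:
- I(X;Y) = H(X) - H(X|Y)
- I(X;Y) = H(Y) - H(Y|X)
- I(X;Y) = H(X) + H(Y) - H(X,Y)

Computing all quantities:
H(X) = 0.6916, H(Y) = 1.0668, H(X,Y) = 1.7289
H(X|Y) = 0.6621, H(Y|X) = 1.0373

Verification:
H(X) - H(X|Y) = 0.6916 - 0.6621 = 0.0295
H(Y) - H(Y|X) = 1.0668 - 1.0373 = 0.0295
H(X) + H(Y) - H(X,Y) = 0.6916 + 1.0668 - 1.7289 = 0.0295

All forms give I(X;Y) = 0.0295 nats. ✓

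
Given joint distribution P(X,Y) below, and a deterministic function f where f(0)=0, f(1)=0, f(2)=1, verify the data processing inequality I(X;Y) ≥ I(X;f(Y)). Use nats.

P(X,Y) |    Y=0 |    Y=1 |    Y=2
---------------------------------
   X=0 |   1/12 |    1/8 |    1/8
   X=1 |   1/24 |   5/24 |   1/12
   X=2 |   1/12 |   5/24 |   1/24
I(X;Y) = 0.0446, I(X;f(Y)) = 0.0288, inequality holds: 0.0446 ≥ 0.0288

Data Processing Inequality: For any Markov chain X → Y → Z, we have I(X;Y) ≥ I(X;Z).

Here Z = f(Y) is a deterministic function of Y, forming X → Y → Z.

Original I(X;Y) = 0.0446 nats

After applying f:
P(X,Z) where Z=f(Y):
- P(X,Z=0) = P(X,Y=0) + P(X,Y=1)
- P(X,Z=1) = P(X,Y=2)

I(X;Z) = I(X;f(Y)) = 0.0288 nats

Verification: 0.0446 ≥ 0.0288 ✓

Information cannot be created by processing; the function f can only lose information about X.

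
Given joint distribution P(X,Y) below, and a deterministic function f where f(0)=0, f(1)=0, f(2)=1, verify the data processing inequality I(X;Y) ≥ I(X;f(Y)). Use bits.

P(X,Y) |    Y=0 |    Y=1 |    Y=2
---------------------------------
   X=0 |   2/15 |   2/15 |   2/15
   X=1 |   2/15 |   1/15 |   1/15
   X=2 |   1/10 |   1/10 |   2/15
I(X;Y) = 0.0225, I(X;f(Y)) = 0.0110, inequality holds: 0.0225 ≥ 0.0110

Data Processing Inequality: For any Markov chain X → Y → Z, we have I(X;Y) ≥ I(X;Z).

Here Z = f(Y) is a deterministic function of Y, forming X → Y → Z.

Original I(X;Y) = 0.0225 bits

After applying f:
P(X,Z) where Z=f(Y):
- P(X,Z=0) = P(X,Y=0) + P(X,Y=1)
- P(X,Z=1) = P(X,Y=2)

I(X;Z) = I(X;f(Y)) = 0.0110 bits

Verification: 0.0225 ≥ 0.0110 ✓

Information cannot be created by processing; the function f can only lose information about X.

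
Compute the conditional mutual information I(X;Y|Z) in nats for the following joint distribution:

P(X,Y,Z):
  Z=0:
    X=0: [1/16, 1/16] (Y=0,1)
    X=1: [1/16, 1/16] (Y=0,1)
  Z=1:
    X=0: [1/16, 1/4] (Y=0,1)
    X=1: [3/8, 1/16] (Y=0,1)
0.1736 nats

Conditional mutual information: I(X;Y|Z) = H(X|Z) + H(Y|Z) - H(X,Y|Z)

H(Z) = 0.5623
H(X,Z) = 1.2450 → H(X|Z) = 0.6827
H(Y,Z) = 1.2450 → H(Y|Z) = 0.6827
H(X,Y,Z) = 1.7541 → H(X,Y|Z) = 1.1918

I(X;Y|Z) = 0.6827 + 0.6827 - 1.1918 = 0.1736 nats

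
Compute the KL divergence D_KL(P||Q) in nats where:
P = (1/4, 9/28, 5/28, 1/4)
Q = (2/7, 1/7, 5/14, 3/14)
0.1420 nats

KL divergence: D_KL(P||Q) = Σ p(x) log(p(x)/q(x))

Computing term by term:
  x=0: 1/4 × log_e[(1/4)/(2/7)] = 1/4 × -0.1335 = -0.0334
  x=1: 9/28 × log_e[(9/28)/(1/7)] = 9/28 × 0.8109 = 0.2607
  x=2: 5/28 × log_e[(5/28)/(5/14)] = 5/28 × -0.6931 = -0.1238
  x=3: 1/4 × log_e[(1/4)/(3/14)] = 1/4 × 0.1542 = 0.0385

D_KL(P||Q) = 0.1420 nats

Note: KL divergence is always non-negative and equals 0 iff P = Q.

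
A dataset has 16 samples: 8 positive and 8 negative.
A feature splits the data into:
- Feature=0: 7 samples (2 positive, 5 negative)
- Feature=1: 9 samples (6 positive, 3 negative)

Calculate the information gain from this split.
0.1058 bits

Information Gain = H(Y) - H(Y|Feature)

Before split:
P(positive) = 8/16 = 0.5000
H(Y) = 1.0000 bits

After split:
Feature=0: H = 0.8631 bits (weight = 7/16)
Feature=1: H = 0.9183 bits (weight = 9/16)
H(Y|Feature) = (7/16)×0.8631 + (9/16)×0.9183 = 0.8942 bits

Information Gain = 1.0000 - 0.8942 = 0.1058 bits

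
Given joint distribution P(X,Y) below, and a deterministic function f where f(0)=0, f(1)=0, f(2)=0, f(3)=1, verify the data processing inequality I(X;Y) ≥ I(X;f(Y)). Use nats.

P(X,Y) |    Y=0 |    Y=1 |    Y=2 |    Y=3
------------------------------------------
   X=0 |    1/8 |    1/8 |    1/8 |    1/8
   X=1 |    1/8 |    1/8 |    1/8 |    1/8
I(X;Y) = 0.0000, I(X;f(Y)) = 0.0000, inequality holds: 0.0000 ≥ 0.0000

Data Processing Inequality: For any Markov chain X → Y → Z, we have I(X;Y) ≥ I(X;Z).

Here Z = f(Y) is a deterministic function of Y, forming X → Y → Z.

Original I(X;Y) = 0.0000 nats

After applying f:
P(X,Z) where Z=f(Y):
- P(X,Z=0) = P(X,Y=0) + P(X,Y=1) + P(X,Y=2)
- P(X,Z=1) = P(X,Y=3)

I(X;Z) = I(X;f(Y)) = 0.0000 nats

Verification: 0.0000 ≥ 0.0000 ✓

Information cannot be created by processing; the function f can only lose information about X.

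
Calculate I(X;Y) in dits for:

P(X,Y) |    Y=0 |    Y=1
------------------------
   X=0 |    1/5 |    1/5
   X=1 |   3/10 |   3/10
0.0000 dits

Mutual information: I(X;Y) = H(X) + H(Y) - H(X,Y)

Marginals:
P(X) = (2/5, 3/5), H(X) = 0.2923 dits
P(Y) = (1/2, 1/2), H(Y) = 0.3010 dits

Joint entropy: H(X,Y) = 0.5933 dits

I(X;Y) = 0.2923 + 0.3010 - 0.5933 = 0.0000 dits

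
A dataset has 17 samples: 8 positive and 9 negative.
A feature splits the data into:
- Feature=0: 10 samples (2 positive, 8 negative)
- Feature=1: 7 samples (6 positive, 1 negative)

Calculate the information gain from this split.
0.3292 bits

Information Gain = H(Y) - H(Y|Feature)

Before split:
P(positive) = 8/17 = 0.4706
H(Y) = 0.9975 bits

After split:
Feature=0: H = 0.7219 bits (weight = 10/17)
Feature=1: H = 0.5917 bits (weight = 7/17)
H(Y|Feature) = (10/17)×0.7219 + (7/17)×0.5917 = 0.6683 bits

Information Gain = 0.9975 - 0.6683 = 0.3292 bits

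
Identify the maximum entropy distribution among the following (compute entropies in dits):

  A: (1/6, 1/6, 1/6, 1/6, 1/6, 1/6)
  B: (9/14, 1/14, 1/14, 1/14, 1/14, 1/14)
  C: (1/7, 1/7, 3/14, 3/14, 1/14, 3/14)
A

For a discrete distribution over n outcomes, entropy is maximized by the uniform distribution.

Computing entropies:
H(A) = 0.7782 dits
H(B) = 0.5327 dits
H(C) = 0.7534 dits

The uniform distribution (where all probabilities equal 1/6) achieves the maximum entropy of log_10(6) = 0.7782 dits.

Distribution A has the highest entropy.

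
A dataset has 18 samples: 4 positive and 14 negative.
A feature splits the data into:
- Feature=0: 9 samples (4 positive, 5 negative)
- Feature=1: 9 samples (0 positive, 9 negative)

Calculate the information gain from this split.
0.2687 bits

Information Gain = H(Y) - H(Y|Feature)

Before split:
P(positive) = 4/18 = 0.2222
H(Y) = 0.7642 bits

After split:
Feature=0: H = 0.9911 bits (weight = 9/18)
Feature=1: H = 0.0000 bits (weight = 9/18)
H(Y|Feature) = (9/18)×0.9911 + (9/18)×0.0000 = 0.4955 bits

Information Gain = 0.7642 - 0.4955 = 0.2687 bits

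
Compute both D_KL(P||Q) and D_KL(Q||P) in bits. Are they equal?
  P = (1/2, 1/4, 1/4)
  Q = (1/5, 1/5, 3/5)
D_KL(P||Q) = 0.4257, D_KL(Q||P) = 0.4290

KL divergence is not symmetric: D_KL(P||Q) ≠ D_KL(Q||P) in general.

D_KL(P||Q) = 0.4257 bits
D_KL(Q||P) = 0.4290 bits

No, they are not equal!

This asymmetry is why KL divergence is not a true distance metric.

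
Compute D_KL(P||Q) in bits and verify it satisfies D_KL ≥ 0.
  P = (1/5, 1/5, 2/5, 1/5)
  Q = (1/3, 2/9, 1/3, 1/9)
0.0970 bits

KL divergence satisfies the Gibbs inequality: D_KL(P||Q) ≥ 0 for all distributions P, Q.

D_KL(P||Q) = Σ p(x) log(p(x)/q(x))
Term by term:
  x=0: 1/5 × log_2[(1/5)/(1/3)] = -0.1474
  x=1: 1/5 × log_2[(1/5)/(2/9)] = -0.0304
  x=2: 2/5 × log_2[(2/5)/(1/3)] = 0.1052
  x=3: 1/5 × log_2[(1/5)/(1/9)] = 0.1696
D_KL(P||Q) = 0.0970 bits

D_KL(P||Q) = 0.0970 ≥ 0 ✓

This non-negativity is a fundamental property: relative entropy cannot be negative because it measures how different Q is from P.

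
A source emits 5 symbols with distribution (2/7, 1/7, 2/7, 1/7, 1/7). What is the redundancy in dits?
0.0259 dits

Redundancy measures how far a source is from maximum entropy:
R = H_max - H(X)

Maximum entropy for 5 symbols: H_max = log_10(5) = 0.6990 dits
Actual entropy: H(X) = 0.6731 dits
Redundancy: R = 0.6990 - 0.6731 = 0.0259 dits

This redundancy represents potential for compression: the source could be compressed by 0.0259 dits per symbol.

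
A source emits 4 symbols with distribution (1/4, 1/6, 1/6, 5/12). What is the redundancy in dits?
0.0337 dits

Redundancy measures how far a source is from maximum entropy:
R = H_max - H(X)

Maximum entropy for 4 symbols: H_max = log_10(4) = 0.6021 dits
Actual entropy: H(X) = 0.5683 dits
Redundancy: R = 0.6021 - 0.5683 = 0.0337 dits

This redundancy represents potential for compression: the source could be compressed by 0.0337 dits per symbol.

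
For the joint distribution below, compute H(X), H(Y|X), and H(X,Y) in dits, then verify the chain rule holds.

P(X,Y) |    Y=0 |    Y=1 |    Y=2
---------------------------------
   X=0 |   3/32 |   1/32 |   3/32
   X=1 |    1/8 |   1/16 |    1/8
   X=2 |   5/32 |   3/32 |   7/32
H(X,Y) = 0.9076, H(X) = 0.4565, H(Y|X) = 0.4511 (all in dits)

Chain rule: H(X,Y) = H(X) + H(Y|X)

Left side — joint entropy directly:
H(X,Y) = -Σ p(x,y) log p(x,y) = 0.9076 dits

Right side — compute H(Y|X) from the conditional distributions:
P(X) = (7/32, 5/16, 15/32), so H(X) = 0.4565 dits
H(Y|X) = Σ_x P(X=x) · H(Y|X=x):
  P(Y|X=0) = (3/7, 1/7, 3/7), H(Y|X=0) = 0.4361, weight P(X=0) = 7/32
  P(Y|X=1) = (2/5, 1/5, 2/5), H(Y|X=1) = 0.4581, weight P(X=1) = 5/16
  P(Y|X=2) = (1/3, 1/5, 7/15), H(Y|X=2) = 0.4533, weight P(X=2) = 15/32
H(Y|X) = 0.4511 dits

H(X) + H(Y|X) = 0.4565 + 0.4511 = 0.9076 dits

Both sides equal 0.9076 dits. ✓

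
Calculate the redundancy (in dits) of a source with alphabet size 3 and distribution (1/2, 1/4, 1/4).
0.0256 dits

Redundancy measures how far a source is from maximum entropy:
R = H_max - H(X)

Maximum entropy for 3 symbols: H_max = log_10(3) = 0.4771 dits
Actual entropy: H(X) = 0.4515 dits
Redundancy: R = 0.4771 - 0.4515 = 0.0256 dits

This redundancy represents potential for compression: the source could be compressed by 0.0256 dits per symbol.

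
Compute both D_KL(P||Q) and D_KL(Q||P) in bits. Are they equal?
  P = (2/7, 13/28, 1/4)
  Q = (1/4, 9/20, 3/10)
D_KL(P||Q) = 0.0102, D_KL(Q||P) = 0.0105

KL divergence is not symmetric: D_KL(P||Q) ≠ D_KL(Q||P) in general.

D_KL(P||Q) = 0.0102 bits
D_KL(Q||P) = 0.0105 bits

No, they are not equal!

This asymmetry is why KL divergence is not a true distance metric.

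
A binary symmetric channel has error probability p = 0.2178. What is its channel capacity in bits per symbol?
0.2439 bits

For a binary symmetric channel (BSC) with error probability p:
Capacity C = 1 - H(p) bits per symbol

where H(p) = -p log₂(p) - (1-p) log₂(1-p) is the binary entropy function.

H(0.2178) = 0.7561 bits
C = 1 - 0.7561 = 0.2439 bits per symbol

This means we can reliably transmit up to 0.2439 bits of information per channel use.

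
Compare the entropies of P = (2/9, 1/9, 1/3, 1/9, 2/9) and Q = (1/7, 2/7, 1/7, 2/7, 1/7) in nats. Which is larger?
Q

Computing entropies in nats:
H(P) = 1.5230
H(Q) = 1.5498

Distribution Q has higher entropy.

Intuition: The distribution closer to uniform (more spread out) has higher entropy.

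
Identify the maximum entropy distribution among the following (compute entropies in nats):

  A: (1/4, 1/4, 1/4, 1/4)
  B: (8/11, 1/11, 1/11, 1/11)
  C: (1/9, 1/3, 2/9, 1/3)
A

For a discrete distribution over n outcomes, entropy is maximized by the uniform distribution.

Computing entropies:
H(A) = 1.3863 nats
H(B) = 0.8856 nats
H(C) = 1.3108 nats

The uniform distribution (where all probabilities equal 1/4) achieves the maximum entropy of log_e(4) = 1.3863 nats.

Distribution A has the highest entropy.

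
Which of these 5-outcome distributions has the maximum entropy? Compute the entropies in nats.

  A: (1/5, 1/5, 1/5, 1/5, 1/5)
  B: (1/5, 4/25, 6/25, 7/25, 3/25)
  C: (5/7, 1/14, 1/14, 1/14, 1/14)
A

For a discrete distribution over n outcomes, entropy is maximized by the uniform distribution.

Computing entropies:
H(A) = 1.6094 nats
H(B) = 1.5685 nats
H(C) = 0.9944 nats

The uniform distribution (where all probabilities equal 1/5) achieves the maximum entropy of log_e(5) = 1.6094 nats.

Distribution A has the highest entropy.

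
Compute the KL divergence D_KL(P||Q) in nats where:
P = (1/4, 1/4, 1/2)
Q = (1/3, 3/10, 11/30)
0.0376 nats

KL divergence: D_KL(P||Q) = Σ p(x) log(p(x)/q(x))

Computing term by term:
  x=0: 1/4 × log_e[(1/4)/(1/3)] = 1/4 × -0.2877 = -0.0719
  x=1: 1/4 × log_e[(1/4)/(3/10)] = 1/4 × -0.1823 = -0.0456
  x=2: 1/2 × log_e[(1/2)/(11/30)] = 1/2 × 0.3102 = 0.1551

D_KL(P||Q) = 0.0376 nats

Note: KL divergence is always non-negative and equals 0 iff P = Q.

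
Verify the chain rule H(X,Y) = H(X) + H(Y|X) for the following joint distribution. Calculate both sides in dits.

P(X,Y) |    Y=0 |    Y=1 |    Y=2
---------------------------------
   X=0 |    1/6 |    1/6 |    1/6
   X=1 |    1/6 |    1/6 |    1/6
H(X,Y) = 0.7782, H(X) = 0.3010, H(Y|X) = 0.4771 (all in dits)

Chain rule: H(X,Y) = H(X) + H(Y|X)

Left side — joint entropy directly:
H(X,Y) = -Σ p(x,y) log p(x,y) = 0.7782 dits

Right side — compute H(Y|X) from the conditional distributions:
P(X) = (1/2, 1/2), so H(X) = 0.3010 dits
H(Y|X) = Σ_x P(X=x) · H(Y|X=x):
  P(Y|X=0) = (1/3, 1/3, 1/3), H(Y|X=0) = 0.4771, weight P(X=0) = 1/2
  P(Y|X=1) = (1/3, 1/3, 1/3), H(Y|X=1) = 0.4771, weight P(X=1) = 1/2
H(Y|X) = 0.4771 dits

H(X) + H(Y|X) = 0.3010 + 0.4771 = 0.7782 dits

Both sides equal 0.7782 dits. ✓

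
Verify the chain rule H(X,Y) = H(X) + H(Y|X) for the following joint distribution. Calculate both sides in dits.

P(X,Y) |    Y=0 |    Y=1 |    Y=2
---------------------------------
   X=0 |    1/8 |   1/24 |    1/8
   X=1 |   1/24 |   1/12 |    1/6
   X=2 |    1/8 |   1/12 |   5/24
H(X,Y) = 0.9052, H(X) = 0.4706, H(Y|X) = 0.4346 (all in dits)

Chain rule: H(X,Y) = H(X) + H(Y|X)

Left side — joint entropy directly:
H(X,Y) = -Σ p(x,y) log p(x,y) = 0.9052 dits

Right side — compute H(Y|X) from the conditional distributions:
P(X) = (7/24, 7/24, 5/12), so H(X) = 0.4706 dits
H(Y|X) = Σ_x P(X=x) · H(Y|X=x):
  P(Y|X=0) = (3/7, 1/7, 3/7), H(Y|X=0) = 0.4361, weight P(X=0) = 7/24
  P(Y|X=1) = (1/7, 2/7, 4/7), H(Y|X=1) = 0.4151, weight P(X=1) = 7/24
  P(Y|X=2) = (3/10, 1/5, 1/2), H(Y|X=2) = 0.4472, weight P(X=2) = 5/12
H(Y|X) = 0.4346 dits

H(X) + H(Y|X) = 0.4706 + 0.4346 = 0.9052 dits

Both sides equal 0.9052 dits. ✓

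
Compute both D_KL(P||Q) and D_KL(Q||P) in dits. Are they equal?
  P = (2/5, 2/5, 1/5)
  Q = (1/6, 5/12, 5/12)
D_KL(P||Q) = 0.0812, D_KL(Q||P) = 0.0768

KL divergence is not symmetric: D_KL(P||Q) ≠ D_KL(Q||P) in general.

D_KL(P||Q) = 0.0812 dits
D_KL(Q||P) = 0.0768 dits

No, they are not equal!

This asymmetry is why KL divergence is not a true distance metric.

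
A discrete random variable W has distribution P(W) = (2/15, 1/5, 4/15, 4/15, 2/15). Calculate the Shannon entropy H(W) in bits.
2.2566 bits

Shannon entropy is H(X) = -Σ p(x) log p(x).

For P = (2/15, 1/5, 4/15, 4/15, 2/15):
H = -2/15 × log_2(2/15) -1/5 × log_2(1/5) -4/15 × log_2(4/15) -4/15 × log_2(4/15) -2/15 × log_2(2/15)
H = 2.2566 bits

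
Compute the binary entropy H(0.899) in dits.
0.1421 dits

The binary entropy function is:
H(p) = -p log(p) - (1-p) log(1-p)

H(0.899) = -0.899 × log_10(0.899) - 0.101 × log_10(0.101)
H(0.899) = 0.1421 dits

Note: Binary entropy is maximized at p=0.5 (H=1 bit) and minimized at p=0 or p=1 (H=0).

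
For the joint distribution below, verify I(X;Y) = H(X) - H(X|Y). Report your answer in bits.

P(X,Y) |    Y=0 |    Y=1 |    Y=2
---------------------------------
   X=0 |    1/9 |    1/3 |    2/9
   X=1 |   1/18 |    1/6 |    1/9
I(X;Y) = 0.0000 bits

Mutual information has multiple equivalent forms:
- I(X;Y) = H(X) - H(X|Y)
- I(X;Y) = H(Y) - H(Y|X)
- I(X;Y) = H(X) + H(Y) - H(X,Y)

Computing all quantities:
H(X) = 0.9183, H(Y) = 1.4591, H(X,Y) = 2.3774
H(X|Y) = 0.9183, H(Y|X) = 1.4591

Verification:
H(X) - H(X|Y) = 0.9183 - 0.9183 = 0.0000
H(Y) - H(Y|X) = 1.4591 - 1.4591 = 0.0000
H(X) + H(Y) - H(X,Y) = 0.9183 + 1.4591 - 2.3774 = 0.0000

All forms give I(X;Y) = 0.0000 bits. ✓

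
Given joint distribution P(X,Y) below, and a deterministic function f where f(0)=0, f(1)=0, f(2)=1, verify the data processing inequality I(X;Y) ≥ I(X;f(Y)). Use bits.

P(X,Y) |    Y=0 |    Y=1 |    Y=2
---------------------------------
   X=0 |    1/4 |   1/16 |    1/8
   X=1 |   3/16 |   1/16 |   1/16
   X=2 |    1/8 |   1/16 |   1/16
I(X;Y) = 0.0131, I(X;f(Y)) = 0.0052, inequality holds: 0.0131 ≥ 0.0052

Data Processing Inequality: For any Markov chain X → Y → Z, we have I(X;Y) ≥ I(X;Z).

Here Z = f(Y) is a deterministic function of Y, forming X → Y → Z.

Original I(X;Y) = 0.0131 bits

After applying f:
P(X,Z) where Z=f(Y):
- P(X,Z=0) = P(X,Y=0) + P(X,Y=1)
- P(X,Z=1) = P(X,Y=2)

I(X;Z) = I(X;f(Y)) = 0.0052 bits

Verification: 0.0131 ≥ 0.0052 ✓

Information cannot be created by processing; the function f can only lose information about X.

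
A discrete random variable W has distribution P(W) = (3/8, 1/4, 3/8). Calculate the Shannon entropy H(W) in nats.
1.0822 nats

Shannon entropy is H(X) = -Σ p(x) log p(x).

For P = (3/8, 1/4, 3/8):
H = -3/8 × log_e(3/8) -1/4 × log_e(1/4) -3/8 × log_e(3/8)
H = 1.0822 nats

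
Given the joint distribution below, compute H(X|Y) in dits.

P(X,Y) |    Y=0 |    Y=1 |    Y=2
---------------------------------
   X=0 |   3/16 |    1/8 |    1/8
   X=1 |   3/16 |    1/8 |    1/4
0.2918 dits

Using the chain rule: H(X|Y) = H(X,Y) - H(Y)

First, compute H(X,Y) = 0.7618 dits

Marginal P(Y) = (3/8, 1/4, 3/8)
H(Y) = 0.4700 dits

H(X|Y) = H(X,Y) - H(Y) = 0.7618 - 0.4700 = 0.2918 dits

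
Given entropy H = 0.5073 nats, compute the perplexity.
1.6608

Perplexity is e^H (or exp(H) for natural log).

H = 0.5073 nats
Perplexity = e^0.5073 = 1.6608

Interpretation: The model's uncertainty is equivalent to choosing uniformly among 1.7 options.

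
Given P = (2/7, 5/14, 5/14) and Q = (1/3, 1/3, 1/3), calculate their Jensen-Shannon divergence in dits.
0.0006 dits

Jensen-Shannon divergence is:
JSD(P||Q) = 0.5 × D_KL(P||M) + 0.5 × D_KL(Q||M)
where M = 0.5 × (P + Q) is the mixture distribution.

M = 0.5 × (2/7, 5/14, 5/14) + 0.5 × (1/3, 1/3, 1/3) = (0.309524, 0.345238, 0.345238)

D_KL(P||M) = 0.0006 dits
D_KL(Q||M) = 0.0006 dits

JSD(P||Q) = 0.5 × 0.0006 + 0.5 × 0.0006 = 0.0006 dits

Unlike KL divergence, JSD is symmetric and bounded: 0 ≤ JSD ≤ log(2).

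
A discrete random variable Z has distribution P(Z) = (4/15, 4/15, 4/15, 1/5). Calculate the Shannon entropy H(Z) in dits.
0.5990 dits

Shannon entropy is H(X) = -Σ p(x) log p(x).

For P = (4/15, 4/15, 4/15, 1/5):
H = -4/15 × log_10(4/15) -4/15 × log_10(4/15) -4/15 × log_10(4/15) -1/5 × log_10(1/5)
H = 0.5990 dits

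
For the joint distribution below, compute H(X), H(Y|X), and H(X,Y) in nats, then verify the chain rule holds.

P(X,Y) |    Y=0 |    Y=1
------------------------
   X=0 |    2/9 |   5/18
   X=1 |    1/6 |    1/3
H(X,Y) = 1.3549, H(X) = 0.6931, H(Y|X) = 0.6617 (all in nats)

Chain rule: H(X,Y) = H(X) + H(Y|X)

Left side — joint entropy directly:
H(X,Y) = -Σ p(x,y) log p(x,y) = 1.3549 nats

Right side — compute H(Y|X) from the conditional distributions:
P(X) = (1/2, 1/2), so H(X) = 0.6931 nats
H(Y|X) = Σ_x P(X=x) · H(Y|X=x):
  P(Y|X=0) = (4/9, 5/9), H(Y|X=0) = 0.6870, weight P(X=0) = 1/2
  P(Y|X=1) = (1/3, 2/3), H(Y|X=1) = 0.6365, weight P(X=1) = 1/2
H(Y|X) = 0.6617 nats

H(X) + H(Y|X) = 0.6931 + 0.6617 = 1.3549 nats

Both sides equal 1.3549 nats. ✓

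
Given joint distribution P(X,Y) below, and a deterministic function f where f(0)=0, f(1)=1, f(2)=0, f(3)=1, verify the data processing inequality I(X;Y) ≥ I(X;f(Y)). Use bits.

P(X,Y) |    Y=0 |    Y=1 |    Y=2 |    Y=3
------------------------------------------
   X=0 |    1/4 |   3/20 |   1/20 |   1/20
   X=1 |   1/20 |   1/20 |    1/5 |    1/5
I(X;Y) = 0.2818, I(X;f(Y)) = 0.0073, inequality holds: 0.2818 ≥ 0.0073

Data Processing Inequality: For any Markov chain X → Y → Z, we have I(X;Y) ≥ I(X;Z).

Here Z = f(Y) is a deterministic function of Y, forming X → Y → Z.

Original I(X;Y) = 0.2818 bits

After applying f:
P(X,Z) where Z=f(Y):
- P(X,Z=0) = P(X,Y=0) + P(X,Y=2)
- P(X,Z=1) = P(X,Y=1) + P(X,Y=3)

I(X;Z) = I(X;f(Y)) = 0.0073 bits

Verification: 0.2818 ≥ 0.0073 ✓

Information cannot be created by processing; the function f can only lose information about X.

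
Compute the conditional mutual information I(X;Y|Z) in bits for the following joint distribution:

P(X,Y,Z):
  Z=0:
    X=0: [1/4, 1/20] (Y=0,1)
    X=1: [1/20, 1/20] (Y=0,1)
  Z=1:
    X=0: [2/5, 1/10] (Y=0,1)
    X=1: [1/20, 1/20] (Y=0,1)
0.0553 bits

Conditional mutual information: I(X;Y|Z) = H(X|Z) + H(Y|Z) - H(X,Y|Z)

H(Z) = 0.9710
H(X,Z) = 1.6855 → H(X|Z) = 0.7145
H(Y,Z) = 1.7822 → H(Y|Z) = 0.8113
H(X,Y,Z) = 2.4414 → H(X,Y|Z) = 1.4705

I(X;Y|Z) = 0.7145 + 0.8113 - 1.4705 = 0.0553 bits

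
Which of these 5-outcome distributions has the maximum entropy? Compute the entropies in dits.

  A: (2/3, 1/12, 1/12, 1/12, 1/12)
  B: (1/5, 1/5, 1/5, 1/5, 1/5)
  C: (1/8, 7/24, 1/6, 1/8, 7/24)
B

For a discrete distribution over n outcomes, entropy is maximized by the uniform distribution.

Computing entropies:
H(A) = 0.4771 dits
H(B) = 0.6990 dits
H(C) = 0.6676 dits

The uniform distribution (where all probabilities equal 1/5) achieves the maximum entropy of log_10(5) = 0.6990 dits.

Distribution B has the highest entropy.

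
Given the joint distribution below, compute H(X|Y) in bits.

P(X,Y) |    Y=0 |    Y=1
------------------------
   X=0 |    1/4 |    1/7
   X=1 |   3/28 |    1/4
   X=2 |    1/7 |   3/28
1.4926 bits

Using the chain rule: H(X|Y) = H(X,Y) - H(Y)

First, compute H(X,Y) = 2.4926 bits

Marginal P(Y) = (1/2, 1/2)
H(Y) = 1.0000 bits

H(X|Y) = H(X,Y) - H(Y) = 2.4926 - 1.0000 = 1.4926 bits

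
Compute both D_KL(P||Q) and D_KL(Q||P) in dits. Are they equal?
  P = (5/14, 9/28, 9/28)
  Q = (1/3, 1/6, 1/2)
D_KL(P||Q) = 0.0407, D_KL(Q||P) = 0.0384

KL divergence is not symmetric: D_KL(P||Q) ≠ D_KL(Q||P) in general.

D_KL(P||Q) = 0.0407 dits
D_KL(Q||P) = 0.0384 dits

No, they are not equal!

This asymmetry is why KL divergence is not a true distance metric.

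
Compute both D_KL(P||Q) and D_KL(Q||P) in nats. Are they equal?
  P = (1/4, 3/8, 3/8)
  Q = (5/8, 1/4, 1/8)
D_KL(P||Q) = 0.3350, D_KL(Q||P) = 0.3340

KL divergence is not symmetric: D_KL(P||Q) ≠ D_KL(Q||P) in general.

D_KL(P||Q) = 0.3350 nats
D_KL(Q||P) = 0.3340 nats

No, they are not equal!

This asymmetry is why KL divergence is not a true distance metric.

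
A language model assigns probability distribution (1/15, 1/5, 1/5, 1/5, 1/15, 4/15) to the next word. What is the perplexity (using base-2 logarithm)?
5.3613

Perplexity is 2^H (or exp(H) for natural log).

First, H = -Σ p log p = 2.4226 bits
Perplexity = 2^2.4226 = 5.3613

Interpretation: The model's uncertainty is equivalent to choosing uniformly among 5.4 options.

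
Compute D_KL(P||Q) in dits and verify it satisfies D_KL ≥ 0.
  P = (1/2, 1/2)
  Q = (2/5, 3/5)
0.0089 dits

KL divergence satisfies the Gibbs inequality: D_KL(P||Q) ≥ 0 for all distributions P, Q.

D_KL(P||Q) = Σ p(x) log(p(x)/q(x))
Term by term:
  x=0: 1/2 × log_10[(1/2)/(2/5)] = 0.0485
  x=1: 1/2 × log_10[(1/2)/(3/5)] = -0.0396
D_KL(P||Q) = 0.0089 dits

D_KL(P||Q) = 0.0089 ≥ 0 ✓

This non-negativity is a fundamental property: relative entropy cannot be negative because it measures how different Q is from P.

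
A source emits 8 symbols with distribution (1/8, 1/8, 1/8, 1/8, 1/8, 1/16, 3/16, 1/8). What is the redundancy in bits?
0.0472 bits

Redundancy measures how far a source is from maximum entropy:
R = H_max - H(X)

Maximum entropy for 8 symbols: H_max = log_2(8) = 3.0000 bits
Actual entropy: H(X) = 2.9528 bits
Redundancy: R = 3.0000 - 2.9528 = 0.0472 bits

This redundancy represents potential for compression: the source could be compressed by 0.0472 bits per symbol.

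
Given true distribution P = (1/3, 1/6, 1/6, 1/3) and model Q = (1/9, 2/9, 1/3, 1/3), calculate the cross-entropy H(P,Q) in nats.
1.5324 nats

Cross-entropy: H(P,Q) = -Σ p(x) log q(x)

Alternatively: H(P,Q) = H(P) + D_KL(P||Q)
H(P) = 1.3297 nats
D_KL(P||Q) = 0.2027 nats

H(P,Q) = 1.3297 + 0.2027 = 1.5324 nats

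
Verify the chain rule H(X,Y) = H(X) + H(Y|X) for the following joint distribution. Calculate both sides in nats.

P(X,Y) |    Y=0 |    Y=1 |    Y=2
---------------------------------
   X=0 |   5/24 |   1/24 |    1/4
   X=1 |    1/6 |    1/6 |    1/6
H(X,Y) = 1.7017, H(X) = 0.6931, H(Y|X) = 1.0085 (all in nats)

Chain rule: H(X,Y) = H(X) + H(Y|X)

Left side — joint entropy directly:
H(X,Y) = -Σ p(x,y) log p(x,y) = 1.7017 nats

Right side — compute H(Y|X) from the conditional distributions:
P(X) = (1/2, 1/2), so H(X) = 0.6931 nats
H(Y|X) = Σ_x P(X=x) · H(Y|X=x):
  P(Y|X=0) = (5/12, 1/12, 1/2), H(Y|X=0) = 0.9184, weight P(X=0) = 1/2
  P(Y|X=1) = (1/3, 1/3, 1/3), H(Y|X=1) = 1.0986, weight P(X=1) = 1/2
H(Y|X) = 1.0085 nats

H(X) + H(Y|X) = 0.6931 + 1.0085 = 1.7017 nats

Both sides equal 1.7017 nats. ✓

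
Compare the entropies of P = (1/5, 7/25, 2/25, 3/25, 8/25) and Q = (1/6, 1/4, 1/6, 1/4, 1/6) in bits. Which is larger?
Q

Computing entropies in bits:
H(P) = 2.1632
H(Q) = 2.2925

Distribution Q has higher entropy.

Intuition: The distribution closer to uniform (more spread out) has higher entropy.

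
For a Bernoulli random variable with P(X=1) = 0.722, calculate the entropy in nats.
0.5911 nats

The binary entropy function is:
H(p) = -p log(p) - (1-p) log(1-p)

H(0.722) = -0.722 × log_e(0.722) - 0.278 × log_e(0.278)
H(0.722) = 0.5911 nats

Note: Binary entropy is maximized at p=0.5 (H=1 bit) and minimized at p=0 or p=1 (H=0).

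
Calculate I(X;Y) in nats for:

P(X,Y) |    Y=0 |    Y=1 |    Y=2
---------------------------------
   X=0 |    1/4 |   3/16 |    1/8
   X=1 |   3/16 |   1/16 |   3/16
0.0356 nats

Mutual information: I(X;Y) = H(X) + H(Y) - H(X,Y)

Marginals:
P(X) = (9/16, 7/16), H(X) = 0.6853 nats
P(Y) = (7/16, 1/4, 5/16), H(Y) = 1.0717 nats

Joint entropy: H(X,Y) = 1.7214 nats

I(X;Y) = 0.6853 + 1.0717 - 1.7214 = 0.0356 nats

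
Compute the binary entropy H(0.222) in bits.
0.7638 bits

The binary entropy function is:
H(p) = -p log(p) - (1-p) log(1-p)

H(0.222) = -0.222 × log_2(0.222) - 0.778 × log_2(0.778)
H(0.222) = 0.7638 bits

Note: Binary entropy is maximized at p=0.5 (H=1 bit) and minimized at p=0 or p=1 (H=0).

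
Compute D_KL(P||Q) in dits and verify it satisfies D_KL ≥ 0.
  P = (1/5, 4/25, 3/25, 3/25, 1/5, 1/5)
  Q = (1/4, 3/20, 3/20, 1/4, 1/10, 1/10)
0.0556 dits

KL divergence satisfies the Gibbs inequality: D_KL(P||Q) ≥ 0 for all distributions P, Q.

D_KL(P||Q) = Σ p(x) log(p(x)/q(x))
Term by term:
  x=0: 1/5 × log_10[(1/5)/(1/4)] = -0.0194
  x=1: 4/25 × log_10[(4/25)/(3/20)] = 0.0045
  x=2: 3/25 × log_10[(3/25)/(3/20)] = -0.0116
  x=3: 3/25 × log_10[(3/25)/(1/4)] = -0.0383
  x=4: 1/5 × log_10[(1/5)/(1/10)] = 0.0602
  x=5: 1/5 × log_10[(1/5)/(1/10)] = 0.0602
D_KL(P||Q) = 0.0556 dits

D_KL(P||Q) = 0.0556 ≥ 0 ✓

This non-negativity is a fundamental property: relative entropy cannot be negative because it measures how different Q is from P.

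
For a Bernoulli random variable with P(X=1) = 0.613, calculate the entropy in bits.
0.9628 bits

The binary entropy function is:
H(p) = -p log(p) - (1-p) log(1-p)

H(0.613) = -0.613 × log_2(0.613) - 0.387 × log_2(0.387)
H(0.613) = 0.9628 bits

Note: Binary entropy is maximized at p=0.5 (H=1 bit) and minimized at p=0 or p=1 (H=0).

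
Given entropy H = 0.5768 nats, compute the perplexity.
1.7803

Perplexity is e^H (or exp(H) for natural log).

H = 0.5768 nats
Perplexity = e^0.5768 = 1.7803

Interpretation: The model's uncertainty is equivalent to choosing uniformly among 1.8 options.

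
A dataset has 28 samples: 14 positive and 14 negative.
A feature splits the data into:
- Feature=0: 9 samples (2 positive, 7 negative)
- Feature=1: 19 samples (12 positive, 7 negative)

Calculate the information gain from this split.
0.1101 bits

Information Gain = H(Y) - H(Y|Feature)

Before split:
P(positive) = 14/28 = 0.5000
H(Y) = 1.0000 bits

After split:
Feature=0: H = 0.7642 bits (weight = 9/28)
Feature=1: H = 0.9495 bits (weight = 19/28)
H(Y|Feature) = (9/28)×0.7642 + (19/28)×0.9495 = 0.8899 bits

Information Gain = 1.0000 - 0.8899 = 0.1101 bits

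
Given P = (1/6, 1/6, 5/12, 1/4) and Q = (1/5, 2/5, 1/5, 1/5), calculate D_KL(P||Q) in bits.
0.2673 bits

KL divergence: D_KL(P||Q) = Σ p(x) log(p(x)/q(x))

Computing term by term:
  x=0: 1/6 × log_2[(1/6)/(1/5)] = 1/6 × -0.2630 = -0.0438
  x=1: 1/6 × log_2[(1/6)/(2/5)] = 1/6 × -1.2630 = -0.2105
  x=2: 5/12 × log_2[(5/12)/(1/5)] = 5/12 × 1.0589 = 0.4412
  x=3: 1/4 × log_2[(1/4)/(1/5)] = 1/4 × 0.3219 = 0.0805

D_KL(P||Q) = 0.2673 bits

Note: KL divergence is always non-negative and equals 0 iff P = Q.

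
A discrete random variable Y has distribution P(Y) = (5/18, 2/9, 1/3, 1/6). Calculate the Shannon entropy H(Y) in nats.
1.3549 nats

Shannon entropy is H(X) = -Σ p(x) log p(x).

For P = (5/18, 2/9, 1/3, 1/6):
H = -5/18 × log_e(5/18) -2/9 × log_e(2/9) -1/3 × log_e(1/3) -1/6 × log_e(1/6)
H = 1.3549 nats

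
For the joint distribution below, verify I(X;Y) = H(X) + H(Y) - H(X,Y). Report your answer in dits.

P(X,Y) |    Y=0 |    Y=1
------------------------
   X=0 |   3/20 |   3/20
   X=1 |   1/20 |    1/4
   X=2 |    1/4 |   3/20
I(X;Y) = 0.0349 dits

Mutual information has multiple equivalent forms:
- I(X;Y) = H(X) - H(X|Y)
- I(X;Y) = H(Y) - H(Y|X)
- I(X;Y) = H(X) + H(Y) - H(X,Y)

Computing all quantities:
H(X) = 0.4729, H(Y) = 0.2989, H(X,Y) = 0.7368
H(X|Y) = 0.4380, H(Y|X) = 0.2639

Verification:
H(X) - H(X|Y) = 0.4729 - 0.4380 = 0.0349
H(Y) - H(Y|X) = 0.2989 - 0.2639 = 0.0349
H(X) + H(Y) - H(X,Y) = 0.4729 + 0.2989 - 0.7368 = 0.0349

All forms give I(X;Y) = 0.0349 dits. ✓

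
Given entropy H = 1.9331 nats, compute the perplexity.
6.9109

Perplexity is e^H (or exp(H) for natural log).

H = 1.9331 nats
Perplexity = e^1.9331 = 6.9109

Interpretation: The model's uncertainty is equivalent to choosing uniformly among 6.9 options.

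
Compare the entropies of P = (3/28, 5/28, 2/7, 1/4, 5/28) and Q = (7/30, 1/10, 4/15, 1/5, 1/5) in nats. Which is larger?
Q

Computing entropies in nats:
H(P) = 1.5591
H(Q) = 1.5661

Distribution Q has higher entropy.

Intuition: The distribution closer to uniform (more spread out) has higher entropy.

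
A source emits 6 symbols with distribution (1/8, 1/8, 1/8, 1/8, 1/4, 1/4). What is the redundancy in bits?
0.0850 bits

Redundancy measures how far a source is from maximum entropy:
R = H_max - H(X)

Maximum entropy for 6 symbols: H_max = log_2(6) = 2.5850 bits
Actual entropy: H(X) = 2.5000 bits
Redundancy: R = 2.5850 - 2.5000 = 0.0850 bits

This redundancy represents potential for compression: the source could be compressed by 0.0850 bits per symbol.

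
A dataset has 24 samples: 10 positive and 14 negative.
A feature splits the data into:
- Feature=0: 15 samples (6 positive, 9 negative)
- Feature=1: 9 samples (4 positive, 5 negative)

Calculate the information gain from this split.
0.0014 bits

Information Gain = H(Y) - H(Y|Feature)

Before split:
P(positive) = 10/24 = 0.4167
H(Y) = 0.9799 bits

After split:
Feature=0: H = 0.9710 bits (weight = 15/24)
Feature=1: H = 0.9911 bits (weight = 9/24)
H(Y|Feature) = (15/24)×0.9710 + (9/24)×0.9911 = 0.9785 bits

Information Gain = 0.9799 - 0.9785 = 0.0014 bits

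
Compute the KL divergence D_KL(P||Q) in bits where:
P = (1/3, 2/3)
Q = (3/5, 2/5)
0.2086 bits

KL divergence: D_KL(P||Q) = Σ p(x) log(p(x)/q(x))

Computing term by term:
  x=0: 1/3 × log_2[(1/3)/(3/5)] = 1/3 × -0.8480 = -0.2827
  x=1: 2/3 × log_2[(2/3)/(2/5)] = 2/3 × 0.7370 = 0.4913

D_KL(P||Q) = 0.2086 bits

Note: KL divergence is always non-negative and equals 0 iff P = Q.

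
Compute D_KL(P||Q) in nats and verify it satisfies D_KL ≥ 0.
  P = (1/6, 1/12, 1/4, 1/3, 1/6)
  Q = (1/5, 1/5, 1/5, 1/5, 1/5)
0.0923 nats

KL divergence satisfies the Gibbs inequality: D_KL(P||Q) ≥ 0 for all distributions P, Q.

D_KL(P||Q) = Σ p(x) log(p(x)/q(x))
Term by term:
  x=0: 1/6 × log_e[(1/6)/(1/5)] = -0.0304
  x=1: 1/12 × log_e[(1/12)/(1/5)] = -0.0730
  x=2: 1/4 × log_e[(1/4)/(1/5)] = 0.0558
  x=3: 1/3 × log_e[(1/3)/(1/5)] = 0.1703
  x=4: 1/6 × log_e[(1/6)/(1/5)] = -0.0304
D_KL(P||Q) = 0.0923 nats

D_KL(P||Q) = 0.0923 ≥ 0 ✓

This non-negativity is a fundamental property: relative entropy cannot be negative because it measures how different Q is from P.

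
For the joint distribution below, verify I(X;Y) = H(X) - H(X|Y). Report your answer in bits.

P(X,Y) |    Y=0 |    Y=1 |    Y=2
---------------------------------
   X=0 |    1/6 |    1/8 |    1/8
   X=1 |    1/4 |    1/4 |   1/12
I(X;Y) = 0.0287 bits

Mutual information has multiple equivalent forms:
- I(X;Y) = H(X) - H(X|Y)
- I(X;Y) = H(Y) - H(Y|X)
- I(X;Y) = H(X) + H(Y) - H(X,Y)

Computing all quantities:
H(X) = 0.9799, H(Y) = 1.5284, H(X,Y) = 2.4796
H(X|Y) = 0.9512, H(Y|X) = 1.4997

Verification:
H(X) - H(X|Y) = 0.9799 - 0.9512 = 0.0287
H(Y) - H(Y|X) = 1.5284 - 1.4997 = 0.0287
H(X) + H(Y) - H(X,Y) = 0.9799 + 1.5284 - 2.4796 = 0.0287

All forms give I(X;Y) = 0.0287 bits. ✓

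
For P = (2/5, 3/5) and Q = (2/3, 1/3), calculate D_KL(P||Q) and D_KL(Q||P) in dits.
D_KL(P||Q) = 0.0644, D_KL(Q||P) = 0.0628

KL divergence is not symmetric: D_KL(P||Q) ≠ D_KL(Q||P) in general.

D_KL(P||Q) = 0.0644 dits
D_KL(Q||P) = 0.0628 dits

No, they are not equal!

This asymmetry is why KL divergence is not a true distance metric.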